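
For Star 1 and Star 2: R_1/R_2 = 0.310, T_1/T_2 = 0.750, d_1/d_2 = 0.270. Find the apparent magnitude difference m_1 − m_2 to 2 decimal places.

L_1/L_2 = (0.310)²(0.750)⁴ = 0.03041.
F_1/F_2 = (L_1/L_2)/(d_1/d_2)² = 0.03041/0.07290 = 0.4171.
m_1 − m_2 = −2.5 log₁₀(0.4171) = 0.95.

0.95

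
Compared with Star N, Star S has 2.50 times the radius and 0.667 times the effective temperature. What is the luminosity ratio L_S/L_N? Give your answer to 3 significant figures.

From the Stefan–Boltzmann law, L ∝ R²T⁴, so
L_S/L_N = (R_S/R_N)² (T_S/T_N)⁴ = (2.50)² × (0.667)⁴ = 6.250 × 0.1979 = 1.237.

1.24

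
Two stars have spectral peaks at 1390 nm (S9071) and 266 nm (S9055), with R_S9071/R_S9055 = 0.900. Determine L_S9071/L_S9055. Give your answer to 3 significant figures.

0.00109

Wien's law gives T ∝ 1/λ_max, so T_S9071/T_S9055 = λ_S9055/λ_S9071 = 266/1390 = 0.1914.
Then L ∝ R²T⁴ gives L_S9071/L_S9055 = (0.900)² × (0.1914)⁴ = 0.8100 × 0.001341 = 0.001086.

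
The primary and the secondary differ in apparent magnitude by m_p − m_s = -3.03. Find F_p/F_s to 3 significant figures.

16.3

F_p/F_s = 10^(−(m_p − m_s)/2.5) = 10^(3.03/2.5) = 10^1.212 = 16.29.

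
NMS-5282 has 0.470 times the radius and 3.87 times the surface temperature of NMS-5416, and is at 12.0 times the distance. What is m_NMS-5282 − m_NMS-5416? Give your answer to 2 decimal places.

L_NMS-5282/L_NMS-5416 = (0.470)²(3.87)⁴ = 49.55.
F_NMS-5282/F_NMS-5416 = (L_NMS-5282/L_NMS-5416)/(d_NMS-5282/d_NMS-5416)² = 49.55/144.0 = 0.3441.
m_NMS-5282 − m_NMS-5416 = −2.5 log₁₀(0.3441) = 1.16.

1.16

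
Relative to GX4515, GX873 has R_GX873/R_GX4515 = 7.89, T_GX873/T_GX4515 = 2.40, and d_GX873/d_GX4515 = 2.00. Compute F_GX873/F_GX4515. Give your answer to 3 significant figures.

516

L_GX873/L_GX4515 = (R_GX873/R_GX4515)²(T_GX873/T_GX4515)⁴ = (7.89)² × (2.40)⁴ = 2065.
F_GX873/F_GX4515 = (L_GX873/L_GX4515)/(d_GX873/d_GX4515)² = 2065 / (2.00)² = 516.3.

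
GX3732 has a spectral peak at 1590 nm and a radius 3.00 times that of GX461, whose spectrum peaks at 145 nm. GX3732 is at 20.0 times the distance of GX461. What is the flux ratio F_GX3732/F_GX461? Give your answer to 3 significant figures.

Wien's law: T_GX3732/T_GX461 = λ_GX461/λ_GX3732 = 145/1590 = 0.09119.
L_GX3732/L_GX461 = (R_GX3732/R_GX461)²(T_GX3732/T_GX461)⁴ = (3.00)²(0.09119)⁴ = 6.225×10^-4.
F_GX3732/F_GX461 = (L_GX3732/L_GX461)/(d_GX3732/d_GX461)² = 6.225×10^-4/(20.0)² = 1.556×10^-6.

1.56×10^-6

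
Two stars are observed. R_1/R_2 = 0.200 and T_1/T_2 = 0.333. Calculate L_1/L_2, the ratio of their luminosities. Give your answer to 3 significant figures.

4.92×10^-4

From the Stefan–Boltzmann law, L ∝ R²T⁴, so
L_1/L_2 = (R_1/R_2)² (T_1/T_2)⁴ = (0.200)² × (0.333)⁴ = 0.04000 × 0.01230 = 4.919×10^-4.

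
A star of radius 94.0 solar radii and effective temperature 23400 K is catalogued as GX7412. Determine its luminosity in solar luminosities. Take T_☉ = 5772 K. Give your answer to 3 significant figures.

L/L_☉ = (R/R_☉)² (T/T_☉)⁴ = (94.0)² × (23400/5772)⁴
       = 8836 × (4.054)⁴ = 8836 × 270.1 = 2.387×10^6.

2.39×10^6 solar luminosities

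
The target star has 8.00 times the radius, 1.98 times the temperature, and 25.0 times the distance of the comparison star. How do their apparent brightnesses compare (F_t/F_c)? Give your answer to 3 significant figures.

1.57

L_t/L_c = (R_t/R_c)²(T_t/T_c)⁴ = (8.00)² × (1.98)⁴ = 983.7.
F_t/F_c = (L_t/L_c)/(d_t/d_c)² = 983.7 / (25.0)² = 1.574.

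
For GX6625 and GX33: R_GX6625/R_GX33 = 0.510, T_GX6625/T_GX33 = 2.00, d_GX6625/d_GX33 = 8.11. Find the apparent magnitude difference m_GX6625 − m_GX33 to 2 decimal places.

3.00

L_GX6625/L_GX33 = (0.510)²(2.00)⁴ = 4.162.
F_GX6625/F_GX33 = (L_GX6625/L_GX33)/(d_GX6625/d_GX33)² = 4.162/65.77 = 0.06327.
m_GX6625 − m_GX33 = −2.5 log₁₀(0.06327) = 3.00.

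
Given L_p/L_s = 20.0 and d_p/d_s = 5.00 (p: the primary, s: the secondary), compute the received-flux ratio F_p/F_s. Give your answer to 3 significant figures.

F = L/(4πd²), so F_p/F_s = (L_p/L_s) / (d_p/d_s)²
= 20.0 / (5.00)² = 20.0 / 25.00 = 0.8000.

0.800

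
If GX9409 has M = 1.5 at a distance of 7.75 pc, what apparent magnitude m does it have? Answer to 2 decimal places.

m = M + 5 log₁₀(d/10 pc) = 1.5 + 5 log₁₀(7.75/10)
  = 1.5 + 5 × -0.111 = 1.5 + -0.55 = 0.95.

0.95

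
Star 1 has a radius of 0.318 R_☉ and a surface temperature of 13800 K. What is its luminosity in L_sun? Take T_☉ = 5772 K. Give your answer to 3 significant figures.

3.30 L_sun

L/L_☉ = (R/R_☉)² (T/T_☉)⁴ = (0.318)² × (13800/5772)⁴
       = 0.1011 × (2.391)⁴ = 0.1011 × 32.67 = 3.304.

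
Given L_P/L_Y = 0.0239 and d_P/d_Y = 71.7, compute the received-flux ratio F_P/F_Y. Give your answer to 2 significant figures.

4.6×10^-6

F = L/(4πd²), so F_P/F_Y = (L_P/L_Y) / (d_P/d_Y)²
= 0.0239 / (71.7)² = 0.0239 / 5141 = 4.649×10^-6.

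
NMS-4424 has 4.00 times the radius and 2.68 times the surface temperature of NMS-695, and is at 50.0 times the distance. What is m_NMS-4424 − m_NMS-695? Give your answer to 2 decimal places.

L_NMS-4424/L_NMS-695 = (4.00)²(2.68)⁴ = 825.4.
F_NMS-4424/F_NMS-695 = (L_NMS-4424/L_NMS-695)/(d_NMS-4424/d_NMS-695)² = 825.4/2500 = 0.3302.
m_NMS-4424 − m_NMS-695 = −2.5 log₁₀(0.3302) = 1.20.

1.20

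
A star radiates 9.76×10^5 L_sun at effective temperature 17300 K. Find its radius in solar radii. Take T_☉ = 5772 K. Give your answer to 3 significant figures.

R/R_☉ = √(L/L_☉) / (T/T_☉)² = √(9.76×10^5) / (2.997)²
       = 987.9 / 8.983 = 110.0.

110 solar radii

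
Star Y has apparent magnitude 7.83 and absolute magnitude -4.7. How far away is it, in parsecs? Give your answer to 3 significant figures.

3.21×10^3 pc

m − M = 5 log₁₀(d/10 pc)
7.83 − (-4.7) = 12.53 = 5 log₁₀(d/10)
d = 10 × 10^(12.53/5) = 10 × 10^2.506 = 3206 pc.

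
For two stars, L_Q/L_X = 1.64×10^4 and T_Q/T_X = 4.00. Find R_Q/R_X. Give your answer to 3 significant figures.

L ∝ R²T⁴ gives R ∝ √L / T², so
R_Q/R_X = √(1.64×10^4) / (4.00)² = 128.1 / 16.00 = 8.004.

8.00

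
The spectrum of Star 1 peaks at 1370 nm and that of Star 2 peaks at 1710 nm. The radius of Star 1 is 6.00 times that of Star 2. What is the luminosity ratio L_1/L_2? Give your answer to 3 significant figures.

87.4

Wien's law gives T ∝ 1/λ_max, so T_1/T_2 = λ_2/λ_1 = 1710/1370 = 1.248.
Then L ∝ R²T⁴ gives L_1/L_2 = (6.00)² × (1.248)⁴ = 36.00 × 2.427 = 87.38.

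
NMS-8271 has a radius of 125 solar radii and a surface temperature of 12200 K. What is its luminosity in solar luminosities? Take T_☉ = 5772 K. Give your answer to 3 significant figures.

L/L_☉ = (R/R_☉)² (T/T_☉)⁴ = (125)² × (12200/5772)⁴
       = 1.562×10^4 × (2.114)⁴ = 1.562×10^4 × 19.96 = 3.119×10^5.

3.12×10^5 solar luminosities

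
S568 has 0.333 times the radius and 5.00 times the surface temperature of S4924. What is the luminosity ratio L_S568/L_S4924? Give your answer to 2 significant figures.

From the Stefan–Boltzmann law, L ∝ R²T⁴, so
L_S568/L_S4924 = (R_S568/R_S4924)² (T_S568/T_S4924)⁴ = (0.333)² × (5.00)⁴ = 0.1109 × 625.0 = 69.31.

69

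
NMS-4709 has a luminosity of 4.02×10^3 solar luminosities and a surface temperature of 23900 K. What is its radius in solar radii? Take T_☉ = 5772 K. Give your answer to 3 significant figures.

3.70 solar radii

R/R_☉ = √(L/L_☉) / (T/T_☉)² = √(4.02×10^3) / (4.141)²
       = 63.40 / 17.15 = 3.698.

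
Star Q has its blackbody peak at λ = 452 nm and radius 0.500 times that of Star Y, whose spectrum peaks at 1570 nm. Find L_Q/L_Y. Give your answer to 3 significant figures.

Wien's law gives T ∝ 1/λ_max, so T_Q/T_Y = λ_Y/λ_Q = 1570/452 = 3.473.
Then L ∝ R²T⁴ gives L_Q/L_Y = (0.500)² × (3.473)⁴ = 0.2500 × 145.6 = 36.39.

36.4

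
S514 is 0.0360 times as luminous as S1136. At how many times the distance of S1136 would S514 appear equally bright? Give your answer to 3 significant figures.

Equal flux requires L_S514/d_S514² = L_S1136/d_S1136², so d_S514/d_S1136 = √(L_S514/L_S1136)
= √(0.0360) = 0.1897.

0.190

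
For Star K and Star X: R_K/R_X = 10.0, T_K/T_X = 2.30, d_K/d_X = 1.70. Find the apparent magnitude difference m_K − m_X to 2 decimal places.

-7.47

L_K/L_X = (10.0)²(2.30)⁴ = 2798.
F_K/F_X = (L_K/L_X)/(d_K/d_X)² = 2798/2.890 = 968.3.
m_K − m_X = −2.5 log₁₀(968.3) = -7.47.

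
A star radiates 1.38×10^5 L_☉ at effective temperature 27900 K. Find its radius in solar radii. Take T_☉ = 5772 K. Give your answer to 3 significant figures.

R/R_☉ = √(L/L_☉) / (T/T_☉)² = √(1.38×10^5) / (4.834)²
       = 371.5 / 23.36 = 15.90.

15.9 solar radii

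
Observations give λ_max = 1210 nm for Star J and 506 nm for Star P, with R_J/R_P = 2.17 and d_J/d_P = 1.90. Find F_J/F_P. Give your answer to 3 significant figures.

Wien's law: T_J/T_P = λ_P/λ_J = 506/1210 = 0.4182.
L_J/L_P = (R_J/R_P)²(T_J/T_P)⁴ = (2.17)²(0.4182)⁴ = 0.1440.
F_J/F_P = (L_J/L_P)/(d_J/d_P)² = 0.1440/(1.90)² = 0.03989.

0.0399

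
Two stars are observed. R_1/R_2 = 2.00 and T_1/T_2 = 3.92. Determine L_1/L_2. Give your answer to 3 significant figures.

From the Stefan–Boltzmann law, L ∝ R²T⁴, so
L_1/L_2 = (R_1/R_2)² (T_1/T_2)⁴ = (2.00)² × (3.92)⁴ = 4.000 × 236.1 = 944.5.

945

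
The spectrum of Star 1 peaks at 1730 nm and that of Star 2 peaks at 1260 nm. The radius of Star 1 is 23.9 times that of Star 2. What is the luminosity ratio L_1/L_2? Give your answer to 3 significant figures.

Wien's law gives T ∝ 1/λ_max, so T_1/T_2 = λ_2/λ_1 = 1260/1730 = 0.7283.
Then L ∝ R²T⁴ gives L_1/L_2 = (23.9)² × (0.7283)⁴ = 571.2 × 0.2814 = 160.7.

161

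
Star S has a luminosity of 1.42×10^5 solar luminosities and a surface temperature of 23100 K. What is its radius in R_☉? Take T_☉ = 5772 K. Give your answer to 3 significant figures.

R/R_☉ = √(L/L_☉) / (T/T_☉)² = √(1.42×10^5) / (4.002)²
       = 376.8 / 16.02 = 23.53.

23.5 R_☉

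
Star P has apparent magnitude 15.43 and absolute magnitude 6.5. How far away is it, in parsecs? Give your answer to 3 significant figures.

611 pc

m − M = 5 log₁₀(d/10 pc)
15.43 − (6.5) = 8.93 = 5 log₁₀(d/10)
d = 10 × 10^(8.93/5) = 10 × 10^1.786 = 610.9 pc.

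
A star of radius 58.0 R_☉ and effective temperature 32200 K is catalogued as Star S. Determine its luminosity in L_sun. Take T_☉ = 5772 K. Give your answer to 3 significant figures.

3.26×10^6 L_sun

L/L_☉ = (R/R_☉)² (T/T_☉)⁴ = (58.0)² × (32200/5772)⁴
       = 3364 × (5.579)⁴ = 3364 × 968.5 = 3.258×10^6.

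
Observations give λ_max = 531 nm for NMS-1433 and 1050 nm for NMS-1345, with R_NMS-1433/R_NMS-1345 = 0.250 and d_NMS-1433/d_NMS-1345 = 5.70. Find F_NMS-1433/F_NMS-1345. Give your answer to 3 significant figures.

0.0294

Wien's law: T_NMS-1433/T_NMS-1345 = λ_NMS-1345/λ_NMS-1433 = 1050/531 = 1.977.
L_NMS-1433/L_NMS-1345 = (R_NMS-1433/R_NMS-1345)²(T_NMS-1433/T_NMS-1345)⁴ = (0.250)²(1.977)⁴ = 0.9556.
F_NMS-1433/F_NMS-1345 = (L_NMS-1433/L_NMS-1345)/(d_NMS-1433/d_NMS-1345)² = 0.9556/(5.70)² = 0.02941.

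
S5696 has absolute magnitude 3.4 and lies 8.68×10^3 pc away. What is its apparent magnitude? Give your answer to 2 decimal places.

18.09

m = M + 5 log₁₀(d/10 pc) = 3.4 + 5 log₁₀(8.68×10^3/10)
  = 3.4 + 5 × 2.939 = 3.4 + 14.69 = 18.09.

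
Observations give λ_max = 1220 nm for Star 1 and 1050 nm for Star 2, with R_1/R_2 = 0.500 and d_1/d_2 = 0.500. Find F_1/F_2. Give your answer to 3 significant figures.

Wien's law: T_1/T_2 = λ_2/λ_1 = 1050/1220 = 0.8607.
L_1/L_2 = (R_1/R_2)²(T_1/T_2)⁴ = (0.500)²(0.8607)⁴ = 0.1372.
F_1/F_2 = (L_1/L_2)/(d_1/d_2)² = 0.1372/(0.500)² = 0.5487.

0.549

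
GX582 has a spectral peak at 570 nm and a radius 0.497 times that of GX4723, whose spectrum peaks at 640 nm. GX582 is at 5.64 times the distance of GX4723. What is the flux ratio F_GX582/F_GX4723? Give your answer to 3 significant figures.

Wien's law: T_GX582/T_GX4723 = λ_GX4723/λ_GX582 = 640/570 = 1.123.
L_GX582/L_GX4723 = (R_GX582/R_GX4723)²(T_GX582/T_GX4723)⁴ = (0.497)²(1.123)⁴ = 0.3926.
F_GX582/F_GX4723 = (L_GX582/L_GX4723)/(d_GX582/d_GX4723)² = 0.3926/(5.64)² = 0.01234.

0.0123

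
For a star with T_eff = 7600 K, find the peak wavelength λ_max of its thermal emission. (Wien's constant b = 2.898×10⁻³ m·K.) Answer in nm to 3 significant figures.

381 nm

λ_max = b/T = 2.898×10⁻³ / 7600 = 3.81×10^-7 m = 381.3 nm.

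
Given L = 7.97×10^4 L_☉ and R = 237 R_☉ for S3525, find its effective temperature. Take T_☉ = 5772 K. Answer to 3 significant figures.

T/T_☉ = (L/L_☉)^(1/4) / (R/R_☉)^(1/2)
T = 5772 × (7.97×10^4)^(1/4) / √(237) = 5772 × 16.80 / 15.39 = 6300 K.

6.30×10^3 K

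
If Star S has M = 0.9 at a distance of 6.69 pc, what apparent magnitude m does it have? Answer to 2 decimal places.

m = M + 5 log₁₀(d/10 pc) = 0.9 + 5 log₁₀(6.69/10)
  = 0.9 + 5 × -0.175 = 0.9 + -0.87 = 0.03.

0.03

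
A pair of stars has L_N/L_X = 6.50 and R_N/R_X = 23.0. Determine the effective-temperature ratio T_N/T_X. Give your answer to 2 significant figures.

L ∝ R²T⁴ gives T ∝ (L/R²)^(1/4), so
T_N/T_X = (6.50 / 23.0²)^(1/4) = (0.01229)^(1/4) = 0.3329.

0.33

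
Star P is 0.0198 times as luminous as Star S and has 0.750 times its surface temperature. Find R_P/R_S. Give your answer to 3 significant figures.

L ∝ R²T⁴ gives R ∝ √L / T², so
R_P/R_S = √(0.0198) / (0.750)² = 0.1407 / 0.5625 = 0.2502.

0.250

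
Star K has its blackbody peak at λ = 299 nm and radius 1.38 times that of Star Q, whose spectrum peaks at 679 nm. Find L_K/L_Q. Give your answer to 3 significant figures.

50.6

Wien's law gives T ∝ 1/λ_max, so T_K/T_Q = λ_Q/λ_K = 679/299 = 2.271.
Then L ∝ R²T⁴ gives L_K/L_Q = (1.38)² × (2.271)⁴ = 1.904 × 26.59 = 50.65.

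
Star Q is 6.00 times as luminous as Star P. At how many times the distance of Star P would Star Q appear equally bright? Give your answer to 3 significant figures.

2.45

Equal flux requires L_Q/d_Q² = L_P/d_P², so d_Q/d_P = √(L_Q/L_P)
= √(6.00) = 2.449.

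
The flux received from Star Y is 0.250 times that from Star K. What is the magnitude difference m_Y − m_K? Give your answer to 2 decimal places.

m_Y − m_K = −2.5 log₁₀(F_Y/F_K) = −2.5 log₁₀(0.250) = −2.5 × (-0.602) = 1.505.

1.51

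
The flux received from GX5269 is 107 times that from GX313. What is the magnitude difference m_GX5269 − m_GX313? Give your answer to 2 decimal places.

m_GX5269 − m_GX313 = −2.5 log₁₀(F_GX5269/F_GX313) = −2.5 log₁₀(107) = −2.5 × (2.029) = -5.073.

-5.07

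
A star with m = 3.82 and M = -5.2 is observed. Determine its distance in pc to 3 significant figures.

m − M = 5 log₁₀(d/10 pc)
3.82 − (-5.2) = 9.02 = 5 log₁₀(d/10)
d = 10 × 10^(9.02/5) = 10 × 10^1.804 = 636.8 pc.

637 pc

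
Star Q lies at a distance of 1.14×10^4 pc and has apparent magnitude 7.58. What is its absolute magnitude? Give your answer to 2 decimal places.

-7.70

M = m − 5 log₁₀(d/10 pc) = 7.58 − 5 log₁₀(1.14×10^4/10)
  = 7.58 − 5 × 3.057 = 7.58 − 15.28 = -7.70.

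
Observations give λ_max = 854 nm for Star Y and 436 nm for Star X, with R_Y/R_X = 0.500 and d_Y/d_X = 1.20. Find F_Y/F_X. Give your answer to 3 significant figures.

Wien's law: T_Y/T_X = λ_X/λ_Y = 436/854 = 0.5105.
L_Y/L_X = (R_Y/R_X)²(T_Y/T_X)⁴ = (0.500)²(0.5105)⁴ = 0.01698.
F_Y/F_X = (L_Y/L_X)/(d_Y/d_X)² = 0.01698/(1.20)² = 0.01179.

0.0118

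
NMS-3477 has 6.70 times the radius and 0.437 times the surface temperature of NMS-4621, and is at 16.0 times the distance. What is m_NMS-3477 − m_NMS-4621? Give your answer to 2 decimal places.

L_NMS-3477/L_NMS-4621 = (6.70)²(0.437)⁴ = 1.637.
F_NMS-3477/F_NMS-4621 = (L_NMS-3477/L_NMS-4621)/(d_NMS-3477/d_NMS-4621)² = 1.637/256.0 = 0.006395.
m_NMS-3477 − m_NMS-4621 = −2.5 log₁₀(0.006395) = 5.49.

5.49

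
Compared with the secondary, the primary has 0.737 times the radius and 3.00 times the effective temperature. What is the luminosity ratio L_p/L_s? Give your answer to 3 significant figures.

44.0

From the Stefan–Boltzmann law, L ∝ R²T⁴, so
L_p/L_s = (R_p/R_s)² (T_p/T_s)⁴ = (0.737)² × (3.00)⁴ = 0.5432 × 81.00 = 44.00.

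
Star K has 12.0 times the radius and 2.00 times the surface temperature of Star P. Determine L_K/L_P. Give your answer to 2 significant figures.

2.3×10^3

From the Stefan–Boltzmann law, L ∝ R²T⁴, so
L_K/L_P = (R_K/R_P)² (T_K/T_P)⁴ = (12.0)² × (2.00)⁴ = 144.0 × 16.00 = 2304.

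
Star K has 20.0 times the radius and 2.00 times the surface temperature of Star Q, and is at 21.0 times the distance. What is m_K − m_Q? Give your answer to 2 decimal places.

-2.90

L_K/L_Q = (20.0)²(2.00)⁴ = 6400.
F_K/F_Q = (L_K/L_Q)/(d_K/d_Q)² = 6400/441.0 = 14.51.
m_K − m_Q = −2.5 log₁₀(14.51) = -2.90.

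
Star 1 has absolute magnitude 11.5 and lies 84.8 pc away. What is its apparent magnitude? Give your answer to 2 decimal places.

16.14

m = M + 5 log₁₀(d/10 pc) = 11.5 + 5 log₁₀(84.8/10)
  = 11.5 + 5 × 0.928 = 11.5 + 4.64 = 16.14.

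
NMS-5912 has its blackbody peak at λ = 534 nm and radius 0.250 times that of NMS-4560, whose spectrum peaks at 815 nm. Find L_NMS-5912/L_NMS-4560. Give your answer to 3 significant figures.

0.339

Wien's law gives T ∝ 1/λ_max, so T_NMS-5912/T_NMS-4560 = λ_NMS-4560/λ_NMS-5912 = 815/534 = 1.526.
Then L ∝ R²T⁴ gives L_NMS-5912/L_NMS-4560 = (0.250)² × (1.526)⁴ = 0.06250 × 5.426 = 0.3391.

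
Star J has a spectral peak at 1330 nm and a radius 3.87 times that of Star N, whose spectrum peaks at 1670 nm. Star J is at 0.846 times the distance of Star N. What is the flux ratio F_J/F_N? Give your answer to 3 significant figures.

52.0

Wien's law: T_J/T_N = λ_N/λ_J = 1670/1330 = 1.256.
L_J/L_N = (R_J/R_N)²(T_J/T_N)⁴ = (3.87)²(1.256)⁴ = 37.23.
F_J/F_N = (L_J/L_N)/(d_J/d_N)² = 37.23/(0.846)² = 52.02.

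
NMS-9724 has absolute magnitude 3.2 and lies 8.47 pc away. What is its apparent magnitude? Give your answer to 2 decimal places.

m = M + 5 log₁₀(d/10 pc) = 3.2 + 5 log₁₀(8.47/10)
  = 3.2 + 5 × -0.072 = 3.2 + -0.36 = 2.84.

2.84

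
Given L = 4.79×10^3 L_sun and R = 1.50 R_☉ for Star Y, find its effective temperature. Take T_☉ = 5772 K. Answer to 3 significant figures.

3.92×10^4 K

T/T_☉ = (L/L_☉)^(1/4) / (R/R_☉)^(1/2)
T = 5772 × (4.79×10^3)^(1/4) / √(1.50) = 5772 × 8.319 / 1.225 = 3.921×10^4 K.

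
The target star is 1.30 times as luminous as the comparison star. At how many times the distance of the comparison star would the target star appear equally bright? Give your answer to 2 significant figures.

Equal flux requires L_t/d_t² = L_c/d_c², so d_t/d_c = √(L_t/L_c)
= √(1.30) = 1.140.

1.1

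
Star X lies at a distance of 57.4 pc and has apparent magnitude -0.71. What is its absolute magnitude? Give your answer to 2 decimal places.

-4.50

M = m − 5 log₁₀(d/10 pc) = -0.71 − 5 log₁₀(57.4/10)
  = -0.71 − 5 × 0.759 = -0.71 − 3.79 = -4.50.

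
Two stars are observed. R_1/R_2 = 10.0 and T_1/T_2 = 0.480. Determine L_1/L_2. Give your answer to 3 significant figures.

5.31

From the Stefan–Boltzmann law, L ∝ R²T⁴, so
L_1/L_2 = (R_1/R_2)² (T_1/T_2)⁴ = (10.0)² × (0.480)⁴ = 100.0 × 0.05308 = 5.308.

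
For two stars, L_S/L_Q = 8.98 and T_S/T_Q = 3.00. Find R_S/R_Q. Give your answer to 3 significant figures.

L ∝ R²T⁴ gives R ∝ √L / T², so
R_S/R_Q = √(8.98) / (3.00)² = 2.997 / 9.000 = 0.3330.

0.333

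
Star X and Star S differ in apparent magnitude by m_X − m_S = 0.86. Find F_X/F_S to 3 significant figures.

F_X/F_S = 10^(−(m_X − m_S)/2.5) = 10^(-0.86/2.5) = 10^-0.344 = 0.4529.

0.453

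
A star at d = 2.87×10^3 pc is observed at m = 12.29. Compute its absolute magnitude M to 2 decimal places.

0.00

M = m − 5 log₁₀(d/10 pc) = 12.29 − 5 log₁₀(2.87×10^3/10)
  = 12.29 − 5 × 2.458 = 12.29 − 12.29 = 0.00.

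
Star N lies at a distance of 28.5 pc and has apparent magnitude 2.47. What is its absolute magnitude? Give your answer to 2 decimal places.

M = m − 5 log₁₀(d/10 pc) = 2.47 − 5 log₁₀(28.5/10)
  = 2.47 − 5 × 0.455 = 2.47 − 2.27 = 0.20.

0.20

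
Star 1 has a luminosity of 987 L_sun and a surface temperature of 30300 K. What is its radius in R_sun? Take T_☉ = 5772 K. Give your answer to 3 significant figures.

1.14 R_sun

R/R_☉ = √(L/L_☉) / (T/T_☉)² = √(987) / (5.249)²
       = 31.42 / 27.56 = 1.140.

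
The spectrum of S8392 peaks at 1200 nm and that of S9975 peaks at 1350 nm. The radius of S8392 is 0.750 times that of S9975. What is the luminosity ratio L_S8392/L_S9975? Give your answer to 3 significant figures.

0.901

Wien's law gives T ∝ 1/λ_max, so T_S8392/T_S9975 = λ_S9975/λ_S8392 = 1350/1200 = 1.125.
Then L ∝ R²T⁴ gives L_S8392/L_S9975 = (0.750)² × (1.125)⁴ = 0.5625 × 1.602 = 0.9010.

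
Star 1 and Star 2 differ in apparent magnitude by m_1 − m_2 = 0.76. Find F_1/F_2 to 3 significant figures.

0.497

F_1/F_2 = 10^(−(m_1 − m_2)/2.5) = 10^(-0.76/2.5) = 10^-0.304 = 0.4966.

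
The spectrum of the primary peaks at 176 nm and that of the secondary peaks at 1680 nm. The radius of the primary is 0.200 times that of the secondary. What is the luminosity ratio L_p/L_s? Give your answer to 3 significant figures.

Wien's law gives T ∝ 1/λ_max, so T_p/T_s = λ_s/λ_p = 1680/176 = 9.545.
Then L ∝ R²T⁴ gives L_p/L_s = (0.200)² × (9.545)⁴ = 0.04000 × 8302 = 332.1.

332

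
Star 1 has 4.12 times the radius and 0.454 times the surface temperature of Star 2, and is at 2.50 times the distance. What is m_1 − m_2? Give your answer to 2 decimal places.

2.34

L_1/L_2 = (4.12)²(0.454)⁴ = 0.7211.
F_1/F_2 = (L_1/L_2)/(d_1/d_2)² = 0.7211/6.250 = 0.1154.
m_1 − m_2 = −2.5 log₁₀(0.1154) = 2.34.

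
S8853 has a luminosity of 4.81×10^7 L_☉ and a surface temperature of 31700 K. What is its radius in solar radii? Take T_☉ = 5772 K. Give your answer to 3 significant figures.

230 solar radii

R/R_☉ = √(L/L_☉) / (T/T_☉)² = √(4.81×10^7) / (5.492)²
       = 6935 / 30.16 = 229.9.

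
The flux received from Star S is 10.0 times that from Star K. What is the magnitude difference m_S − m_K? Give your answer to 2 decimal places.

-2.50

m_S − m_K = −2.5 log₁₀(F_S/F_K) = −2.5 log₁₀(10.0) = −2.5 × (1.000) = -2.500.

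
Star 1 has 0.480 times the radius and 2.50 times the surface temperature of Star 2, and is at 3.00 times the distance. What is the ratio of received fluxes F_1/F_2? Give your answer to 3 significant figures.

L_1/L_2 = (R_1/R_2)²(T_1/T_2)⁴ = (0.480)² × (2.50)⁴ = 9.000.
F_1/F_2 = (L_1/L_2)/(d_1/d_2)² = 9.000 / (3.00)² = 1.000.

1.00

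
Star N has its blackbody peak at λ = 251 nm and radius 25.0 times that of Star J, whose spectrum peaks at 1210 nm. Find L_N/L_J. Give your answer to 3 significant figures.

Wien's law gives T ∝ 1/λ_max, so T_N/T_J = λ_J/λ_N = 1210/251 = 4.821.
Then L ∝ R²T⁴ gives L_N/L_J = (25.0)² × (4.821)⁴ = 625.0 × 540.1 = 3.375×10^5.

3.38×10^5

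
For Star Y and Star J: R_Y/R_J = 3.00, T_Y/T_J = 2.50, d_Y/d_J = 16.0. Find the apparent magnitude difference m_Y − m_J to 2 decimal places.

L_Y/L_J = (3.00)²(2.50)⁴ = 351.6.
F_Y/F_J = (L_Y/L_J)/(d_Y/d_J)² = 351.6/256.0 = 1.373.
m_Y − m_J = −2.5 log₁₀(1.373) = -0.34.

-0.34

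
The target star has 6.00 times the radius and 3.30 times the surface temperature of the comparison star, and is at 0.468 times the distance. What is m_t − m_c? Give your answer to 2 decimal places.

L_t/L_c = (6.00)²(3.30)⁴ = 4269.
F_t/F_c = (L_t/L_c)/(d_t/d_c)² = 4269/0.2190 = 1.949×10^4.
m_t − m_c = −2.5 log₁₀(1.949×10^4) = -10.72.

-10.72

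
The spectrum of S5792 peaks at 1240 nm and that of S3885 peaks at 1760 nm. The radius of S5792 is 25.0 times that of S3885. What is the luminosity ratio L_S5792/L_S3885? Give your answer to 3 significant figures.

2.54×10^3

Wien's law gives T ∝ 1/λ_max, so T_S5792/T_S3885 = λ_S3885/λ_S5792 = 1760/1240 = 1.419.
Then L ∝ R²T⁴ gives L_S5792/L_S3885 = (25.0)² × (1.419)⁴ = 625.0 × 4.058 = 2537.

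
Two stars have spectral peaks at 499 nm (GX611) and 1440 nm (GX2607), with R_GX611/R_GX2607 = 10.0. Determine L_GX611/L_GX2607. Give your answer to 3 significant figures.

Wien's law gives T ∝ 1/λ_max, so T_GX611/T_GX2607 = λ_GX2607/λ_GX611 = 1440/499 = 2.886.
Then L ∝ R²T⁴ gives L_GX611/L_GX2607 = (10.0)² × (2.886)⁴ = 100.0 × 69.35 = 6935.

6.94×10^3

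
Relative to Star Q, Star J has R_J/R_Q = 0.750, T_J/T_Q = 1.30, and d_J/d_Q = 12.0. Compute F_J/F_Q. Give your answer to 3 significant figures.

0.0112

L_J/L_Q = (R_J/R_Q)²(T_J/T_Q)⁴ = (0.750)² × (1.30)⁴ = 1.607.
F_J/F_Q = (L_J/L_Q)/(d_J/d_Q)² = 1.607 / (12.0)² = 0.01116.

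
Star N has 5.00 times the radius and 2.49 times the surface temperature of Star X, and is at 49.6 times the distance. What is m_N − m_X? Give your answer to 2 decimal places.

L_N/L_X = (5.00)²(2.49)⁴ = 961.0.
F_N/F_X = (L_N/L_X)/(d_N/d_X)² = 961.0/2460 = 0.3906.
m_N − m_X = −2.5 log₁₀(0.3906) = 1.02.

1.02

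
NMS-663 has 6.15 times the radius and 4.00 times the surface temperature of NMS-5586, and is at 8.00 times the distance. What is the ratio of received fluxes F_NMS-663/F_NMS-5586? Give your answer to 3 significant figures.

151

L_NMS-663/L_NMS-5586 = (R_NMS-663/R_NMS-5586)²(T_NMS-663/T_NMS-5586)⁴ = (6.15)² × (4.00)⁴ = 9683.
F_NMS-663/F_NMS-5586 = (L_NMS-663/L_NMS-5586)/(d_NMS-663/d_NMS-5586)² = 9683 / (8.00)² = 151.3.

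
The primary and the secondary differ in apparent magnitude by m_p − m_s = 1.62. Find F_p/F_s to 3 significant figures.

0.225

F_p/F_s = 10^(−(m_p − m_s)/2.5) = 10^(-1.62/2.5) = 10^-0.648 = 0.2249.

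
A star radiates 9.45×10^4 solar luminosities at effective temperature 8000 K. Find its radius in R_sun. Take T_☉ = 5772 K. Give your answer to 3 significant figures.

R/R_☉ = √(L/L_☉) / (T/T_☉)² = √(9.45×10^4) / (1.386)²
       = 307.4 / 1.921 = 160.0.

160 R_sun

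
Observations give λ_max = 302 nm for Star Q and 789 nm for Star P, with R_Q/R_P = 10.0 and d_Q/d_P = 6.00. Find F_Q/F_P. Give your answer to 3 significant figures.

129

Wien's law: T_Q/T_P = λ_P/λ_Q = 789/302 = 2.613.
L_Q/L_P = (R_Q/R_P)²(T_Q/T_P)⁴ = (10.0)²(2.613)⁴ = 4659.
F_Q/F_P = (L_Q/L_P)/(d_Q/d_P)² = 4659/(6.00)² = 129.4.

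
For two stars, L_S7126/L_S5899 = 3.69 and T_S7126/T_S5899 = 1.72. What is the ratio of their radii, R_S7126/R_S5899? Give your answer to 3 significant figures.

0.649

L ∝ R²T⁴ gives R ∝ √L / T², so
R_S7126/R_S5899 = √(3.69) / (1.72)² = 1.921 / 2.958 = 0.6493.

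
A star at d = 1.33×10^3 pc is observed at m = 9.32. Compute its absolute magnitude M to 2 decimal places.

M = m − 5 log₁₀(d/10 pc) = 9.32 − 5 log₁₀(1.33×10^3/10)
  = 9.32 − 5 × 2.124 = 9.32 − 10.62 = -1.30.

-1.30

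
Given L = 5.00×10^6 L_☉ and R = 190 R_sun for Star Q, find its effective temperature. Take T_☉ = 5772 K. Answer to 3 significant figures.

T/T_☉ = (L/L_☉)^(1/4) / (R/R_☉)^(1/2)
T = 5772 × (5.00×10^6)^(1/4) / √(190) = 5772 × 47.29 / 13.78 = 1.980×10^4 K.

1.98×10^4 K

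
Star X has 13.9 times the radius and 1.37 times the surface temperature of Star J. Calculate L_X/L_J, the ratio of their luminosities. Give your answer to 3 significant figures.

681

From the Stefan–Boltzmann law, L ∝ R²T⁴, so
L_X/L_J = (R_X/R_J)² (T_X/T_J)⁴ = (13.9)² × (1.37)⁴ = 193.2 × 3.523 = 680.6.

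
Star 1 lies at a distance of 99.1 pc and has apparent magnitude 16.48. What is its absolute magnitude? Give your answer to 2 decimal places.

11.50

M = m − 5 log₁₀(d/10 pc) = 16.48 − 5 log₁₀(99.1/10)
  = 16.48 − 5 × 0.996 = 16.48 − 4.98 = 11.50.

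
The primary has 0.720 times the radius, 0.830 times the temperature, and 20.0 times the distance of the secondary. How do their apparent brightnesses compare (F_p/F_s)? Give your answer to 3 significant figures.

6.15×10^-4

L_p/L_s = (R_p/R_s)²(T_p/T_s)⁴ = (0.720)² × (0.830)⁴ = 0.2460.
F_p/F_s = (L_p/L_s)/(d_p/d_s)² = 0.2460 / (20.0)² = 6.151×10^-4.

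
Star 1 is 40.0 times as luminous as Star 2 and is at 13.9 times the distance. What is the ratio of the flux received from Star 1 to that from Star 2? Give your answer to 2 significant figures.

0.21

F = L/(4πd²), so F_1/F_2 = (L_1/L_2) / (d_1/d_2)²
= 40.0 / (13.9)² = 40.0 / 193.2 = 0.2070.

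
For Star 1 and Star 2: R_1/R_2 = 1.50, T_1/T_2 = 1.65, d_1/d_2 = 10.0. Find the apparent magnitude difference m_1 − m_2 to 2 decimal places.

1.94

L_1/L_2 = (1.50)²(1.65)⁴ = 16.68.
F_1/F_2 = (L_1/L_2)/(d_1/d_2)² = 16.68/100.0 = 0.1668.
m_1 − m_2 = −2.5 log₁₀(0.1668) = 1.94.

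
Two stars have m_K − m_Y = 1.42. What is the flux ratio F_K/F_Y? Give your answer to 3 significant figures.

0.270

F_K/F_Y = 10^(−(m_K − m_Y)/2.5) = 10^(-1.42/2.5) = 10^-0.568 = 0.2704.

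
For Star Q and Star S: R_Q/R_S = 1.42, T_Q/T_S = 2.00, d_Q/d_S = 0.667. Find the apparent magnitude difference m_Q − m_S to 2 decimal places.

L_Q/L_S = (1.42)²(2.00)⁴ = 32.26.
F_Q/F_S = (L_Q/L_S)/(d_Q/d_S)² = 32.26/0.4449 = 72.52.
m_Q − m_S = −2.5 log₁₀(72.52) = -4.65.

-4.65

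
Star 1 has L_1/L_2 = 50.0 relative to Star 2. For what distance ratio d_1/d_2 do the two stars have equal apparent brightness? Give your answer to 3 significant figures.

7.07

Equal flux requires L_1/d_1² = L_2/d_2², so d_1/d_2 = √(L_1/L_2)
= √(50.0) = 7.071.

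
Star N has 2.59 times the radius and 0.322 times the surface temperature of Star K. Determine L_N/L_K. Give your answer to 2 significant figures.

0.072

From the Stefan–Boltzmann law, L ∝ R²T⁴, so
L_N/L_K = (R_N/R_K)² (T_N/T_K)⁴ = (2.59)² × (0.322)⁴ = 6.708 × 0.01075 = 0.07211.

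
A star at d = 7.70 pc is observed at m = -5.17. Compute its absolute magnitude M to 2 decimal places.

-4.60

M = m − 5 log₁₀(d/10 pc) = -5.17 − 5 log₁₀(7.70/10)
  = -5.17 − 5 × -0.114 = -5.17 − -0.57 = -4.60.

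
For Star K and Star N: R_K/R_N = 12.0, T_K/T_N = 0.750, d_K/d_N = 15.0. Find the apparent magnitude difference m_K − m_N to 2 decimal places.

L_K/L_N = (12.0)²(0.750)⁴ = 45.56.
F_K/F_N = (L_K/L_N)/(d_K/d_N)² = 45.56/225.0 = 0.2025.
m_K − m_N = −2.5 log₁₀(0.2025) = 1.73.

1.73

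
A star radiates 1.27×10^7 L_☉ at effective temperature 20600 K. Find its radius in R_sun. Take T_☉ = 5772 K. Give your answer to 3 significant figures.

R/R_☉ = √(L/L_☉) / (T/T_☉)² = √(1.27×10^7) / (3.569)²
       = 3564 / 12.74 = 279.8.

280 R_sun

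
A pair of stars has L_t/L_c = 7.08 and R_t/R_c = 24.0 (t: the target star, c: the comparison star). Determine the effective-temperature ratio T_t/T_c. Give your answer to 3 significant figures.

L ∝ R²T⁴ gives T ∝ (L/R²)^(1/4), so
T_t/T_c = (7.08 / 24.0²)^(1/4) = (0.01229)^(1/4) = 0.3330.

0.333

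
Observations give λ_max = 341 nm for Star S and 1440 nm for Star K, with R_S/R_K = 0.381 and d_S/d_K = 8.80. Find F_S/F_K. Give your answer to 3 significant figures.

0.596

Wien's law: T_S/T_K = λ_K/λ_S = 1440/341 = 4.223.
L_S/L_K = (R_S/R_K)²(T_S/T_K)⁴ = (0.381)²(4.223)⁴ = 46.16.
F_S/F_K = (L_S/L_K)/(d_S/d_K)² = 46.16/(8.80)² = 0.5961.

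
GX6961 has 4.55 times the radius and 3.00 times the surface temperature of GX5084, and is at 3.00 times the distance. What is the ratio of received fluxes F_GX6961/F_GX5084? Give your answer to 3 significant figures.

L_GX6961/L_GX5084 = (R_GX6961/R_GX5084)²(T_GX6961/T_GX5084)⁴ = (4.55)² × (3.00)⁴ = 1677.
F_GX6961/F_GX5084 = (L_GX6961/L_GX5084)/(d_GX6961/d_GX5084)² = 1677 / (3.00)² = 186.3.

186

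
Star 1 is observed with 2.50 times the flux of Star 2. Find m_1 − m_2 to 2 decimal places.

m_1 − m_2 = −2.5 log₁₀(F_1/F_2) = −2.5 log₁₀(2.50) = −2.5 × (0.398) = -0.995.

-0.99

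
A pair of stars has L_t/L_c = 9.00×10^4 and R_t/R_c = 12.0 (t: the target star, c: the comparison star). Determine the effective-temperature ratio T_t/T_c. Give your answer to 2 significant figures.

5.0

L ∝ R²T⁴ gives T ∝ (L/R²)^(1/4), so
T_t/T_c = (9.00×10^4 / 12.0²)^(1/4) = (625.0)^(1/4) = 5.000.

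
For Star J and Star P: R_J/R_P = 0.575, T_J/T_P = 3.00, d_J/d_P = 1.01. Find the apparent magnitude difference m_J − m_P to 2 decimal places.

L_J/L_P = (0.575)²(3.00)⁴ = 26.78.
F_J/F_P = (L_J/L_P)/(d_J/d_P)² = 26.78/1.020 = 26.25.
m_J − m_P = −2.5 log₁₀(26.25) = -3.55.

-3.55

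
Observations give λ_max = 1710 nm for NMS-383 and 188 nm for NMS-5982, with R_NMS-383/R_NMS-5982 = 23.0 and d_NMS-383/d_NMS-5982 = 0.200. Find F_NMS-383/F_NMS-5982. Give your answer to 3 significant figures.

1.93

Wien's law: T_NMS-383/T_NMS-5982 = λ_NMS-5982/λ_NMS-383 = 188/1710 = 0.1099.
L_NMS-383/L_NMS-5982 = (R_NMS-383/R_NMS-5982)²(T_NMS-383/T_NMS-5982)⁴ = (23.0)²(0.1099)⁴ = 0.07729.
F_NMS-383/F_NMS-5982 = (L_NMS-383/L_NMS-5982)/(d_NMS-383/d_NMS-5982)² = 0.07729/(0.200)² = 1.932.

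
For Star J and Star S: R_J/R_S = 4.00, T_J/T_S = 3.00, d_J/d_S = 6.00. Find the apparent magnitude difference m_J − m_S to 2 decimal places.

L_J/L_S = (4.00)²(3.00)⁴ = 1296.
F_J/F_S = (L_J/L_S)/(d_J/d_S)² = 1296/36.00 = 36.00.
m_J − m_S = −2.5 log₁₀(36.00) = -3.89.

-3.89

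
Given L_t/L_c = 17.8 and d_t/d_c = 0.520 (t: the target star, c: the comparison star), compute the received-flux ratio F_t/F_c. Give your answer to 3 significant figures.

F = L/(4πd²), so F_t/F_c = (L_t/L_c) / (d_t/d_c)²
= 17.8 / (0.520)² = 17.8 / 0.2704 = 65.83.

65.8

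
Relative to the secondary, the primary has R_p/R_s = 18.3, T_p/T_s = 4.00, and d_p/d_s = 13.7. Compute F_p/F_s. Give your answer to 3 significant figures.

457

L_p/L_s = (R_p/R_s)²(T_p/T_s)⁴ = (18.3)² × (4.00)⁴ = 8.573×10^4.
F_p/F_s = (L_p/L_s)/(d_p/d_s)² = 8.573×10^4 / (13.7)² = 456.8.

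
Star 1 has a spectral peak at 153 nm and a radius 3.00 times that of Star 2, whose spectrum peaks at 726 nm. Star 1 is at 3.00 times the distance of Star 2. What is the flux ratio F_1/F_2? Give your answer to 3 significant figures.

507

Wien's law: T_1/T_2 = λ_2/λ_1 = 726/153 = 4.745.
L_1/L_2 = (R_1/R_2)²(T_1/T_2)⁴ = (3.00)²(4.745)⁴ = 4563.
F_1/F_2 = (L_1/L_2)/(d_1/d_2)² = 4563/(3.00)² = 507.0.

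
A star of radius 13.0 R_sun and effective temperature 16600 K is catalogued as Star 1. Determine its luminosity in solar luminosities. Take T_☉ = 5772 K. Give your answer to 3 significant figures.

1.16×10^4 solar luminosities

L/L_☉ = (R/R_☉)² (T/T_☉)⁴ = (13.0)² × (16600/5772)⁴
       = 169.0 × (2.876)⁴ = 169.0 × 68.41 = 1.156×10^4.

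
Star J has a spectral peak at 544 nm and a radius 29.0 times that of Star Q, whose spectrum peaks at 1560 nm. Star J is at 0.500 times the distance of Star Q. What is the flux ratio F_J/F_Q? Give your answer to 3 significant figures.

2.27×10^5

Wien's law: T_J/T_Q = λ_Q/λ_J = 1560/544 = 2.868.
L_J/L_Q = (R_J/R_Q)²(T_J/T_Q)⁴ = (29.0)²(2.868)⁴ = 5.687×10^4.
F_J/F_Q = (L_J/L_Q)/(d_J/d_Q)² = 5.687×10^4/(0.500)² = 2.275×10^5.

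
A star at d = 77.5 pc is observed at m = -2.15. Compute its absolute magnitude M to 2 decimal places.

M = m − 5 log₁₀(d/10 pc) = -2.15 − 5 log₁₀(77.5/10)
  = -2.15 − 5 × 0.889 = -2.15 − 4.45 = -6.60.

-6.60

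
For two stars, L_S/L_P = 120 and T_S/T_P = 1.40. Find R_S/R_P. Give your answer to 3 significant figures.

L ∝ R²T⁴ gives R ∝ √L / T², so
R_S/R_P = √(120) / (1.40)² = 10.95 / 1.960 = 5.589.

5.59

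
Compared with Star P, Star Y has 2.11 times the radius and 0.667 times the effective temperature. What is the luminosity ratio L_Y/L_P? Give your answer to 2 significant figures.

0.88

From the Stefan–Boltzmann law, L ∝ R²T⁴, so
L_Y/L_P = (R_Y/R_P)² (T_Y/T_P)⁴ = (2.11)² × (0.667)⁴ = 4.452 × 0.1979 = 0.8812.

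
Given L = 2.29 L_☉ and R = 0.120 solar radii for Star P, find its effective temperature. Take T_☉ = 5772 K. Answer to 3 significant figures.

2.05×10^4 K

T/T_☉ = (L/L_☉)^(1/4) / (R/R_☉)^(1/2)
T = 5772 × (2.29)^(1/4) / √(0.120) = 5772 × 1.230 / 0.3464 = 2.050×10^4 K.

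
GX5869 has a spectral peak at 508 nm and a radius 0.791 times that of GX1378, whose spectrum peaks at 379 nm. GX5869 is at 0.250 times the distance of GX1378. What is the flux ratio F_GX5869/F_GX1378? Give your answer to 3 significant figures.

3.10

Wien's law: T_GX5869/T_GX1378 = λ_GX1378/λ_GX5869 = 379/508 = 0.7461.
L_GX5869/L_GX1378 = (R_GX5869/R_GX1378)²(T_GX5869/T_GX1378)⁴ = (0.791)²(0.7461)⁴ = 0.1938.
F_GX5869/F_GX1378 = (L_GX5869/L_GX1378)/(d_GX5869/d_GX1378)² = 0.1938/(0.250)² = 3.102.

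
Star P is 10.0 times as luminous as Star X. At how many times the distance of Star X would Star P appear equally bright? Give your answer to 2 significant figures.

Equal flux requires L_P/d_P² = L_X/d_X², so d_P/d_X = √(L_P/L_X)
= √(10.0) = 3.162.

3.2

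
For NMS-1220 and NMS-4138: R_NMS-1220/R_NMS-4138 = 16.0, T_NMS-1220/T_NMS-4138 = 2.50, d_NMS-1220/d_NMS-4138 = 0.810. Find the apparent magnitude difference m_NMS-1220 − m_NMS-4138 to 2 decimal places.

-10.46

L_NMS-1220/L_NMS-4138 = (16.0)²(2.50)⁴ = 1.000×10^4.
F_NMS-1220/F_NMS-4138 = (L_NMS-1220/L_NMS-4138)/(d_NMS-1220/d_NMS-4138)² = 1.000×10^4/0.6561 = 1.524×10^4.
m_NMS-1220 − m_NMS-4138 = −2.5 log₁₀(1.524×10^4) = -10.46.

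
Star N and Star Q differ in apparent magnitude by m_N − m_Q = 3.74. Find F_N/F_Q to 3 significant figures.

F_N/F_Q = 10^(−(m_N − m_Q)/2.5) = 10^(-3.74/2.5) = 10^-1.496 = 0.03192.

0.0319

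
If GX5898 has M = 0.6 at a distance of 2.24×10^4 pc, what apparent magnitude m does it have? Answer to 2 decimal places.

m = M + 5 log₁₀(d/10 pc) = 0.6 + 5 log₁₀(2.24×10^4/10)
  = 0.6 + 5 × 3.350 = 0.6 + 16.75 = 17.35.

17.35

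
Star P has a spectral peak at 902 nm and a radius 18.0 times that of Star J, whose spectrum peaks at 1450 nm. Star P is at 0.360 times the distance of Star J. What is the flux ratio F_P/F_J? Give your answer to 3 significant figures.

Wien's law: T_P/T_J = λ_J/λ_P = 1450/902 = 1.608.
L_P/L_J = (R_P/R_J)²(T_P/T_J)⁴ = (18.0)²(1.608)⁴ = 2164.
F_P/F_J = (L_P/L_J)/(d_P/d_J)² = 2164/(0.360)² = 1.669×10^4.

1.67×10^4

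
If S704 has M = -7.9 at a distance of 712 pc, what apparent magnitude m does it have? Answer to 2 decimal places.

m = M + 5 log₁₀(d/10 pc) = -7.9 + 5 log₁₀(712/10)
  = -7.9 + 5 × 1.852 = -7.9 + 9.26 = 1.36.

1.36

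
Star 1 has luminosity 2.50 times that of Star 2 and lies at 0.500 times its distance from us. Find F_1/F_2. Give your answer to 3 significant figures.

10.0

F = L/(4πd²), so F_1/F_2 = (L_1/L_2) / (d_1/d_2)²
= 2.50 / (0.500)² = 2.50 / 0.2500 = 10.00.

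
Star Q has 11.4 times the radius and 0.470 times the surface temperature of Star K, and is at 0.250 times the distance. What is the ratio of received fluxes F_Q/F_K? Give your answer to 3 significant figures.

101

L_Q/L_K = (R_Q/R_K)²(T_Q/T_K)⁴ = (11.4)² × (0.470)⁴ = 6.342.
F_Q/F_K = (L_Q/L_K)/(d_Q/d_K)² = 6.342 / (0.250)² = 101.5.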